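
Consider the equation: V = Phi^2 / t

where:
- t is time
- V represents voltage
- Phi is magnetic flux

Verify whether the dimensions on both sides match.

No

t (time) has dimensions [T].
V (voltage) has dimensions [I^-1 L^2 M T^-3].
Phi (magnetic flux) has dimensions [I^-1 L^2 M T^-2].

Left side: [I^-1 L^2 M T^-3]
Right side: [I^-2 L^4 M^2 T^-5]

The two sides have different dimensions, so the equation is NOT dimensionally consistent.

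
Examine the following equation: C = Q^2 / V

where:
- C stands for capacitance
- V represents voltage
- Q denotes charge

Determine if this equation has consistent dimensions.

No

C (capacitance) has dimensions [I^2 L^-2 M^-1 T^4].
V (voltage) has dimensions [I^-1 L^2 M T^-3].
Q (charge) has dimensions [I T].

Left side: [I^2 L^-2 M^-1 T^4]
Right side: [I^3 L^-2 M^-1 T^5]

The two sides have different dimensions, so the equation is NOT dimensionally consistent.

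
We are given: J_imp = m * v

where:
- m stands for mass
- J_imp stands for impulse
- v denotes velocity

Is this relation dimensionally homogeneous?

Yes

m (mass) has dimensions [M].
J_imp (impulse) has dimensions [L M T^-1].
v (velocity) has dimensions [L T^-1].

Left side: [L M T^-1]
Right side: [L M T^-1]

Both sides have the same dimensions, so the equation is dimensionally consistent.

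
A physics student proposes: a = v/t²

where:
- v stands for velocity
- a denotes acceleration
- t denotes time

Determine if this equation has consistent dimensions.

No

v (velocity) has dimensions [L T^-1].
a (acceleration) has dimensions [L T^-2].
t (time) has dimensions [T].

Left side: [L T^-2]
Right side: [L T^-3]

The two sides have different dimensions, so the equation is NOT dimensionally consistent.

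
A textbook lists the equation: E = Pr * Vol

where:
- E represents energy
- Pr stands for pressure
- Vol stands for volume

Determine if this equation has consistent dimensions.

Yes

E (energy) has dimensions [L^2 M T^-2].
Pr (pressure) has dimensions [L^-1 M T^-2].
Vol (volume) has dimensions [L^3].

Left side: [L^2 M T^-2]
Right side: [L^2 M T^-2]

Both sides have the same dimensions, so the equation is dimensionally consistent.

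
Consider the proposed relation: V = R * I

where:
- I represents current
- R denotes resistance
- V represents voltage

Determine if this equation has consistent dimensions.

Yes

I (current) has dimensions [I].
R (resistance) has dimensions [I^-2 L^2 M T^-3].
V (voltage) has dimensions [I^-1 L^2 M T^-3].

Left side: [I^-1 L^2 M T^-3]
Right side: [I^-1 L^2 M T^-3]

Both sides have the same dimensions, so the equation is dimensionally consistent.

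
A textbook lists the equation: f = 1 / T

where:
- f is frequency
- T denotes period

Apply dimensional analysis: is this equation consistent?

Yes

f (frequency) has dimensions [T^-1].
T (period) has dimensions [T].

Left side: [T^-1]
Right side: [T^-1]

Both sides have the same dimensions, so the equation is dimensionally consistent.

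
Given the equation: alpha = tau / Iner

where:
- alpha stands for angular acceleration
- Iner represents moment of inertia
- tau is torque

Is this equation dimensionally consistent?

Yes

alpha (angular acceleration) has dimensions [T^-2].
Iner (moment of inertia) has dimensions [L^2 M].
tau (torque) has dimensions [L^2 M T^-2].

Left side: [T^-2]
Right side: [T^-2]

Both sides have the same dimensions, so the equation is dimensionally consistent.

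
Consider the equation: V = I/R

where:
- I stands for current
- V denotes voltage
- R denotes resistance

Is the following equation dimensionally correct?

No

I (current) has dimensions [I].
V (voltage) has dimensions [I^-1 L^2 M T^-3].
R (resistance) has dimensions [I^-2 L^2 M T^-3].

Left side: [I^-1 L^2 M T^-3]
Right side: [I^3 L^-2 M^-1 T^3]

The two sides have different dimensions, so the equation is NOT dimensionally consistent.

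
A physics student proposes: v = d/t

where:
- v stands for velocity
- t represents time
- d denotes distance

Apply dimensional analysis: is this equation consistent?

Yes

v (velocity) has dimensions [L T^-1].
t (time) has dimensions [T].
d (distance) has dimensions [L].

Left side: [L T^-1]
Right side: [L T^-1]

Both sides have the same dimensions, so the equation is dimensionally consistent.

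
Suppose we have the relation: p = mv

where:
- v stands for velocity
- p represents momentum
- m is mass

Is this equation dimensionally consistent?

Yes

v (velocity) has dimensions [L T^-1].
p (momentum) has dimensions [L M T^-1].
m (mass) has dimensions [M].

Left side: [L M T^-1]
Right side: [L M T^-1]

Both sides have the same dimensions, so the equation is dimensionally consistent.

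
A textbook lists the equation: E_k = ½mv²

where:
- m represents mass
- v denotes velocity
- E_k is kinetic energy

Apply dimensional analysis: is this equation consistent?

Yes

m (mass) has dimensions [M].
v (velocity) has dimensions [L T^-1].
E_k (kinetic energy) has dimensions [L^2 M T^-2].

Left side: [L^2 M T^-2]
Right side: [L^2 M T^-2]

Both sides have the same dimensions, so the equation is dimensionally consistent.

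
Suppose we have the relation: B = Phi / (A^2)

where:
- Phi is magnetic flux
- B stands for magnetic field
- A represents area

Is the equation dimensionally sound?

No

Phi (magnetic flux) has dimensions [I^-1 L^2 M T^-2].
B (magnetic field) has dimensions [I^-1 M T^-2].
A (area) has dimensions [L^2].

Left side: [I^-1 M T^-2]
Right side: [I^-1 L^-2 M T^-2]

The two sides have different dimensions, so the equation is NOT dimensionally consistent.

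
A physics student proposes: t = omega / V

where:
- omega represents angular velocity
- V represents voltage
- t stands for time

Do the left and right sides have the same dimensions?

No

omega (angular velocity) has dimensions [T^-1].
V (voltage) has dimensions [I^-1 L^2 M T^-3].
t (time) has dimensions [T].

Left side: [T]
Right side: [I L^-2 M^-1 T^2]

The two sides have different dimensions, so the equation is NOT dimensionally consistent.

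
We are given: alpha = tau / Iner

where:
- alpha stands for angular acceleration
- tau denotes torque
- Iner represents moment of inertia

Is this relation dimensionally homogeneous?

Yes

alpha (angular acceleration) has dimensions [T^-2].
tau (torque) has dimensions [L^2 M T^-2].
Iner (moment of inertia) has dimensions [L^2 M].

Left side: [T^-2]
Right side: [T^-2]

Both sides have the same dimensions, so the equation is dimensionally consistent.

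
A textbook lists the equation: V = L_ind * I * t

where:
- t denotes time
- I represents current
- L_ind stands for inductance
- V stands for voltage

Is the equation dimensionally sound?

No

t (time) has dimensions [T].
I (current) has dimensions [I].
L_ind (inductance) has dimensions [I^-2 L^2 M T^-2].
V (voltage) has dimensions [I^-1 L^2 M T^-3].

Left side: [I^-1 L^2 M T^-3]
Right side: [I^-1 L^2 M T^-1]

The two sides have different dimensions, so the equation is NOT dimensionally consistent.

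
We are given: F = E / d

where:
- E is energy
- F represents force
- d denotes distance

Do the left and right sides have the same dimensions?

Yes

E (energy) has dimensions [L^2 M T^-2].
F (force) has dimensions [L M T^-2].
d (distance) has dimensions [L].

Left side: [L M T^-2]
Right side: [L M T^-2]

Both sides have the same dimensions, so the equation is dimensionally consistent.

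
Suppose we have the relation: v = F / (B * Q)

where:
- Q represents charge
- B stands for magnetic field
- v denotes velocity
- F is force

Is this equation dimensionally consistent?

Yes

Q (charge) has dimensions [I T].
B (magnetic field) has dimensions [I^-1 M T^-2].
v (velocity) has dimensions [L T^-1].
F (force) has dimensions [L M T^-2].

Left side: [L T^-1]
Right side: [L T^-1]

Both sides have the same dimensions, so the equation is dimensionally consistent.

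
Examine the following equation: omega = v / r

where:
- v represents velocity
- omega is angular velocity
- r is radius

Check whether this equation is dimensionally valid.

Yes

v (velocity) has dimensions [L T^-1].
omega (angular velocity) has dimensions [T^-1].
r (radius) has dimensions [L].

Left side: [T^-1]
Right side: [T^-1]

Both sides have the same dimensions, so the equation is dimensionally consistent.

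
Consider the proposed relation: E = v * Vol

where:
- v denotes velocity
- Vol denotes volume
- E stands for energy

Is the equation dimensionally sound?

No

v (velocity) has dimensions [L T^-1].
Vol (volume) has dimensions [L^3].
E (energy) has dimensions [L^2 M T^-2].

Left side: [L^2 M T^-2]
Right side: [L^4 T^-1]

The two sides have different dimensions, so the equation is NOT dimensionally consistent.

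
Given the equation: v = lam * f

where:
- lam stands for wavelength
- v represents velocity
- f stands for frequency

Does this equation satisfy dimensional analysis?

Yes

lam (wavelength) has dimensions [L].
v (velocity) has dimensions [L T^-1].
f (frequency) has dimensions [T^-1].

Left side: [L T^-1]
Right side: [L T^-1]

Both sides have the same dimensions, so the equation is dimensionally consistent.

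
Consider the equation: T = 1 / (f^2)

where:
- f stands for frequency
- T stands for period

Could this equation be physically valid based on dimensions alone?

No

f (frequency) has dimensions [T^-1].
T (period) has dimensions [T].

Left side: [T]
Right side: [T^2]

The two sides have different dimensions, so the equation is NOT dimensionally consistent.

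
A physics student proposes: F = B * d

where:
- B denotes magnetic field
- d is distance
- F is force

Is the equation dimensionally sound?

No

B (magnetic field) has dimensions [I^-1 M T^-2].
d (distance) has dimensions [L].
F (force) has dimensions [L M T^-2].

Left side: [L M T^-2]
Right side: [I^-1 L M T^-2]

The two sides have different dimensions, so the equation is NOT dimensionally consistent.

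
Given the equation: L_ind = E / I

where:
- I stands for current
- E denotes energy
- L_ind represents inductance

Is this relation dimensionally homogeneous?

No

I (current) has dimensions [I].
E (energy) has dimensions [L^2 M T^-2].
L_ind (inductance) has dimensions [I^-2 L^2 M T^-2].

Left side: [I^-2 L^2 M T^-2]
Right side: [I^-1 L^2 M T^-2]

The two sides have different dimensions, so the equation is NOT dimensionally consistent.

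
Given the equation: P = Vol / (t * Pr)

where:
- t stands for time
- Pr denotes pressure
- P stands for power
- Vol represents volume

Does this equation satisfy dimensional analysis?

No

t (time) has dimensions [T].
Pr (pressure) has dimensions [L^-1 M T^-2].
P (power) has dimensions [L^2 M T^-3].
Vol (volume) has dimensions [L^3].

Left side: [L^2 M T^-3]
Right side: [L^4 M^-1 T]

The two sides have different dimensions, so the equation is NOT dimensionally consistent.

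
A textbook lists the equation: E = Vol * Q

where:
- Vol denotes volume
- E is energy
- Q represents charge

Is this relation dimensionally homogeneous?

No

Vol (volume) has dimensions [L^3].
E (energy) has dimensions [L^2 M T^-2].
Q (charge) has dimensions [I T].

Left side: [L^2 M T^-2]
Right side: [I L^3 T]

The two sides have different dimensions, so the equation is NOT dimensionally consistent.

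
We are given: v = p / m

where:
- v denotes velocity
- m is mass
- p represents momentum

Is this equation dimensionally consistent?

Yes

v (velocity) has dimensions [L T^-1].
m (mass) has dimensions [M].
p (momentum) has dimensions [L M T^-1].

Left side: [L T^-1]
Right side: [L T^-1]

Both sides have the same dimensions, so the equation is dimensionally consistent.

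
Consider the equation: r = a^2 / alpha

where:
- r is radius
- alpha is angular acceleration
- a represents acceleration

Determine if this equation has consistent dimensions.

No

r (radius) has dimensions [L].
alpha (angular acceleration) has dimensions [T^-2].
a (acceleration) has dimensions [L T^-2].

Left side: [L]
Right side: [L^2 T^-2]

The two sides have different dimensions, so the equation is NOT dimensionally consistent.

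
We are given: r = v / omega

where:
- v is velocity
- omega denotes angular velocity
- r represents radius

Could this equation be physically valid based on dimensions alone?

Yes

v (velocity) has dimensions [L T^-1].
omega (angular velocity) has dimensions [T^-1].
r (radius) has dimensions [L].

Left side: [L]
Right side: [L]

Both sides have the same dimensions, so the equation is dimensionally consistent.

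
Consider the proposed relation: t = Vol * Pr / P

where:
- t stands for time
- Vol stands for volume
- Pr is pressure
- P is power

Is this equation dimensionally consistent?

Yes

t (time) has dimensions [T].
Vol (volume) has dimensions [L^3].
Pr (pressure) has dimensions [L^-1 M T^-2].
P (power) has dimensions [L^2 M T^-3].

Left side: [T]
Right side: [T]

Both sides have the same dimensions, so the equation is dimensionally consistent.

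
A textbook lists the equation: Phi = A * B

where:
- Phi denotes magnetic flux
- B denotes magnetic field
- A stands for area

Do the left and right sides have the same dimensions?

Yes

Phi (magnetic flux) has dimensions [I^-1 L^2 M T^-2].
B (magnetic field) has dimensions [I^-1 M T^-2].
A (area) has dimensions [L^2].

Left side: [I^-1 L^2 M T^-2]
Right side: [I^-1 L^2 M T^-2]

Both sides have the same dimensions, so the equation is dimensionally consistent.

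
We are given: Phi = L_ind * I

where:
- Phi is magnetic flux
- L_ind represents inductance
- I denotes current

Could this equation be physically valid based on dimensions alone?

Yes

Phi (magnetic flux) has dimensions [I^-1 L^2 M T^-2].
L_ind (inductance) has dimensions [I^-2 L^2 M T^-2].
I (current) has dimensions [I].

Left side: [I^-1 L^2 M T^-2]
Right side: [I^-1 L^2 M T^-2]

Both sides have the same dimensions, so the equation is dimensionally consistent.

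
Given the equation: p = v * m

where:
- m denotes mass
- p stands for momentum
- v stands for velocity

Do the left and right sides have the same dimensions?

Yes

m (mass) has dimensions [M].
p (momentum) has dimensions [L M T^-1].
v (velocity) has dimensions [L T^-1].

Left side: [L M T^-1]
Right side: [L M T^-1]

Both sides have the same dimensions, so the equation is dimensionally consistent.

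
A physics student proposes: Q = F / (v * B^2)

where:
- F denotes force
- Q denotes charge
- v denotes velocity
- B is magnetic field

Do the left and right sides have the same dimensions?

No

F (force) has dimensions [L M T^-2].
Q (charge) has dimensions [I T].
v (velocity) has dimensions [L T^-1].
B (magnetic field) has dimensions [I^-1 M T^-2].

Left side: [I T]
Right side: [I^2 M^-1 T^3]

The two sides have different dimensions, so the equation is NOT dimensionally consistent.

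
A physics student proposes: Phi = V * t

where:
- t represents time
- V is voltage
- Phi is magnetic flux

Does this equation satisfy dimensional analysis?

Yes

t (time) has dimensions [T].
V (voltage) has dimensions [I^-1 L^2 M T^-3].
Phi (magnetic flux) has dimensions [I^-1 L^2 M T^-2].

Left side: [I^-1 L^2 M T^-2]
Right side: [I^-1 L^2 M T^-2]

Both sides have the same dimensions, so the equation is dimensionally consistent.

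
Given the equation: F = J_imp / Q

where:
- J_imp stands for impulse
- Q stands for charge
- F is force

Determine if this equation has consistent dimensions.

No

J_imp (impulse) has dimensions [L M T^-1].
Q (charge) has dimensions [I T].
F (force) has dimensions [L M T^-2].

Left side: [L M T^-2]
Right side: [I^-1 L M T^-2]

The two sides have different dimensions, so the equation is NOT dimensionally consistent.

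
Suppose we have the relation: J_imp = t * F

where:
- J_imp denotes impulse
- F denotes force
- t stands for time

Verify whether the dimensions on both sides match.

Yes

J_imp (impulse) has dimensions [L M T^-1].
F (force) has dimensions [L M T^-2].
t (time) has dimensions [T].

Left side: [L M T^-1]
Right side: [L M T^-1]

Both sides have the same dimensions, so the equation is dimensionally consistent.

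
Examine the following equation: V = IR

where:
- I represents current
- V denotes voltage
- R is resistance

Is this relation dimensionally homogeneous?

Yes

I (current) has dimensions [I].
V (voltage) has dimensions [I^-1 L^2 M T^-3].
R (resistance) has dimensions [I^-2 L^2 M T^-3].

Left side: [I^-1 L^2 M T^-3]
Right side: [I^-1 L^2 M T^-3]

Both sides have the same dimensions, so the equation is dimensionally consistent.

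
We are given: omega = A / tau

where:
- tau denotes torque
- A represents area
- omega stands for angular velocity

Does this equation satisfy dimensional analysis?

No

tau (torque) has dimensions [L^2 M T^-2].
A (area) has dimensions [L^2].
omega (angular velocity) has dimensions [T^-1].

Left side: [T^-1]
Right side: [M^-1 T^2]

The two sides have different dimensions, so the equation is NOT dimensionally consistent.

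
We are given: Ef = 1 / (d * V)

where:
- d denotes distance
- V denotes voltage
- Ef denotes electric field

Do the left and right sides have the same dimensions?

No

d (distance) has dimensions [L].
V (voltage) has dimensions [I^-1 L^2 M T^-3].
Ef (electric field) has dimensions [I^-1 L M T^-3].

Left side: [I^-1 L M T^-3]
Right side: [I L^-3 M^-1 T^3]

The two sides have different dimensions, so the equation is NOT dimensionally consistent.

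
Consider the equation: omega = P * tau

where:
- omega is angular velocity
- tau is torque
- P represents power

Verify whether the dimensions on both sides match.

No

omega (angular velocity) has dimensions [T^-1].
tau (torque) has dimensions [L^2 M T^-2].
P (power) has dimensions [L^2 M T^-3].

Left side: [T^-1]
Right side: [L^4 M^2 T^-5]

The two sides have different dimensions, so the equation is NOT dimensionally consistent.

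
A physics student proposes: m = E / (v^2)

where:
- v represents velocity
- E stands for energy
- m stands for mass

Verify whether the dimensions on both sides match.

Yes

v (velocity) has dimensions [L T^-1].
E (energy) has dimensions [L^2 M T^-2].
m (mass) has dimensions [M].

Left side: [M]
Right side: [M]

Both sides have the same dimensions, so the equation is dimensionally consistent.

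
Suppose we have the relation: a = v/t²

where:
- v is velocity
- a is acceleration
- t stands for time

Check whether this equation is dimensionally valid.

No

v (velocity) has dimensions [L T^-1].
a (acceleration) has dimensions [L T^-2].
t (time) has dimensions [T].

Left side: [L T^-2]
Right side: [L T^-3]

The two sides have different dimensions, so the equation is NOT dimensionally consistent.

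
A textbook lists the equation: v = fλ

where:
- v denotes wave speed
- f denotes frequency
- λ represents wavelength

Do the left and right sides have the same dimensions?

Yes

v (wave speed) has dimensions [L T^-1].
f (frequency) has dimensions [T^-1].
λ (wavelength) has dimensions [L].

Left side: [L T^-1]
Right side: [L T^-1]

Both sides have the same dimensions, so the equation is dimensionally consistent.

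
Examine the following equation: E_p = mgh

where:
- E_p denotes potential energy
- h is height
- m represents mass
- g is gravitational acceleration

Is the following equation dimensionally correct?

Yes

E_p (potential energy) has dimensions [L^2 M T^-2].
h (height) has dimensions [L].
m (mass) has dimensions [M].
g (gravitational acceleration) has dimensions [L T^-2].

Left side: [L^2 M T^-2]
Right side: [L^2 M T^-2]

Both sides have the same dimensions, so the equation is dimensionally consistent.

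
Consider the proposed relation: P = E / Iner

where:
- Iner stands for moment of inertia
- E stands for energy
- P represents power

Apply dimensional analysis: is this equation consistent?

No

Iner (moment of inertia) has dimensions [L^2 M].
E (energy) has dimensions [L^2 M T^-2].
P (power) has dimensions [L^2 M T^-3].

Left side: [L^2 M T^-3]
Right side: [T^-2]

The two sides have different dimensions, so the equation is NOT dimensionally consistent.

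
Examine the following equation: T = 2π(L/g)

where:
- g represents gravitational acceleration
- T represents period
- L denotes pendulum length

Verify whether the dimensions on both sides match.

No

g (gravitational acceleration) has dimensions [L T^-2].
T (period) has dimensions [T].
L (pendulum length) has dimensions [L].

Left side: [T]
Right side: [T^2]

The two sides have different dimensions, so the equation is NOT dimensionally consistent.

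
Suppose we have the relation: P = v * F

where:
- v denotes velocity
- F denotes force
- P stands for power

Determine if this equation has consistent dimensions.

Yes

v (velocity) has dimensions [L T^-1].
F (force) has dimensions [L M T^-2].
P (power) has dimensions [L^2 M T^-3].

Left side: [L^2 M T^-3]
Right side: [L^2 M T^-3]

Both sides have the same dimensions, so the equation is dimensionally consistent.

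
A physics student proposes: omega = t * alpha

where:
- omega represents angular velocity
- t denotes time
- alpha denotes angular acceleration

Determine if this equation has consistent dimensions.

Yes

omega (angular velocity) has dimensions [T^-1].
t (time) has dimensions [T].
alpha (angular acceleration) has dimensions [T^-2].

Left side: [T^-1]
Right side: [T^-1]

Both sides have the same dimensions, so the equation is dimensionally consistent.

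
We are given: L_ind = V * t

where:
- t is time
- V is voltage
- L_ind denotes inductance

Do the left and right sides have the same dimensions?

No

t (time) has dimensions [T].
V (voltage) has dimensions [I^-1 L^2 M T^-3].
L_ind (inductance) has dimensions [I^-2 L^2 M T^-2].

Left side: [I^-2 L^2 M T^-2]
Right side: [I^-1 L^2 M T^-2]

The two sides have different dimensions, so the equation is NOT dimensionally consistent.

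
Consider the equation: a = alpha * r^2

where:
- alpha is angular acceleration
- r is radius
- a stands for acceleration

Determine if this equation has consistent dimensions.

No

alpha (angular acceleration) has dimensions [T^-2].
r (radius) has dimensions [L].
a (acceleration) has dimensions [L T^-2].

Left side: [L T^-2]
Right side: [L^2 T^-2]

The two sides have different dimensions, so the equation is NOT dimensionally consistent.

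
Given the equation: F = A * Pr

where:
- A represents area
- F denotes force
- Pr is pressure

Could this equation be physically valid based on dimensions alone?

Yes

A (area) has dimensions [L^2].
F (force) has dimensions [L M T^-2].
Pr (pressure) has dimensions [L^-1 M T^-2].

Left side: [L M T^-2]
Right side: [L M T^-2]

Both sides have the same dimensions, so the equation is dimensionally consistent.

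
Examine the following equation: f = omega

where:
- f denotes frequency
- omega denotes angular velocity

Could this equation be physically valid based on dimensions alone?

Yes

f (frequency) has dimensions [T^-1].
omega (angular velocity) has dimensions [T^-1].

Left side: [T^-1]
Right side: [T^-1]

Both sides have the same dimensions, so the equation is dimensionally consistent.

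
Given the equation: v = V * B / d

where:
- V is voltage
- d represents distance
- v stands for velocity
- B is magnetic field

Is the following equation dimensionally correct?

No

V (voltage) has dimensions [I^-1 L^2 M T^-3].
d (distance) has dimensions [L].
v (velocity) has dimensions [L T^-1].
B (magnetic field) has dimensions [I^-1 M T^-2].

Left side: [L T^-1]
Right side: [I^-2 L M^2 T^-5]

The two sides have different dimensions, so the equation is NOT dimensionally consistent.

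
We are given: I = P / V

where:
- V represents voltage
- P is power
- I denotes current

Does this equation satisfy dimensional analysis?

Yes

V (voltage) has dimensions [I^-1 L^2 M T^-3].
P (power) has dimensions [L^2 M T^-3].
I (current) has dimensions [I].

Left side: [I]
Right side: [I]

Both sides have the same dimensions, so the equation is dimensionally consistent.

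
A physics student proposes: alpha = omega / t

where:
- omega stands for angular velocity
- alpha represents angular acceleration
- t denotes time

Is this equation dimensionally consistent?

Yes

omega (angular velocity) has dimensions [T^-1].
alpha (angular acceleration) has dimensions [T^-2].
t (time) has dimensions [T].

Left side: [T^-2]
Right side: [T^-2]

Both sides have the same dimensions, so the equation is dimensionally consistent.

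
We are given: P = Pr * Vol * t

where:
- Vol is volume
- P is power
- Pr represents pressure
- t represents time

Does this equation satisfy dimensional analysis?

No

Vol (volume) has dimensions [L^3].
P (power) has dimensions [L^2 M T^-3].
Pr (pressure) has dimensions [L^-1 M T^-2].
t (time) has dimensions [T].

Left side: [L^2 M T^-3]
Right side: [L^2 M T^-1]

The two sides have different dimensions, so the equation is NOT dimensionally consistent.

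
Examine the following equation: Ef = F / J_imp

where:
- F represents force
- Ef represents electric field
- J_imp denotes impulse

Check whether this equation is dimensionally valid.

No

F (force) has dimensions [L M T^-2].
Ef (electric field) has dimensions [I^-1 L M T^-3].
J_imp (impulse) has dimensions [L M T^-1].

Left side: [I^-1 L M T^-3]
Right side: [T^-1]

The two sides have different dimensions, so the equation is NOT dimensionally consistent.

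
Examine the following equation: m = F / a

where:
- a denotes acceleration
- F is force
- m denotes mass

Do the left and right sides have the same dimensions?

Yes

a (acceleration) has dimensions [L T^-2].
F (force) has dimensions [L M T^-2].
m (mass) has dimensions [M].

Left side: [M]
Right side: [M]

Both sides have the same dimensions, so the equation is dimensionally consistent.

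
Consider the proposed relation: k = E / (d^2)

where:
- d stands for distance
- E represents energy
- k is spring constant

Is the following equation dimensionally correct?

Yes

d (distance) has dimensions [L].
E (energy) has dimensions [L^2 M T^-2].
k (spring constant) has dimensions [M T^-2].

Left side: [M T^-2]
Right side: [M T^-2]

Both sides have the same dimensions, so the equation is dimensionally consistent.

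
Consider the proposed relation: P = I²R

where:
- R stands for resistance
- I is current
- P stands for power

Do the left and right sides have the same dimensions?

Yes

R (resistance) has dimensions [I^-2 L^2 M T^-3].
I (current) has dimensions [I].
P (power) has dimensions [L^2 M T^-3].

Left side: [L^2 M T^-3]
Right side: [L^2 M T^-3]

Both sides have the same dimensions, so the equation is dimensionally consistent.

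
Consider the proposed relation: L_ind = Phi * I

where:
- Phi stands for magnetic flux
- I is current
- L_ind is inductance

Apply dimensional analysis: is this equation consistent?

No

Phi (magnetic flux) has dimensions [I^-1 L^2 M T^-2].
I (current) has dimensions [I].
L_ind (inductance) has dimensions [I^-2 L^2 M T^-2].

Left side: [I^-2 L^2 M T^-2]
Right side: [L^2 M T^-2]

The two sides have different dimensions, so the equation is NOT dimensionally consistent.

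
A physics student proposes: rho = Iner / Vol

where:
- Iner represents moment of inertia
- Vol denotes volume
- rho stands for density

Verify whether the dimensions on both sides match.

No

Iner (moment of inertia) has dimensions [L^2 M].
Vol (volume) has dimensions [L^3].
rho (density) has dimensions [L^-3 M].

Left side: [L^-3 M]
Right side: [L^-1 M]

The two sides have different dimensions, so the equation is NOT dimensionally consistent.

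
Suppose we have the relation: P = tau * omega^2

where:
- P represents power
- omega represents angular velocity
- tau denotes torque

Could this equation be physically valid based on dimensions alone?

No

P (power) has dimensions [L^2 M T^-3].
omega (angular velocity) has dimensions [T^-1].
tau (torque) has dimensions [L^2 M T^-2].

Left side: [L^2 M T^-3]
Right side: [L^2 M T^-4]

The two sides have different dimensions, so the equation is NOT dimensionally consistent.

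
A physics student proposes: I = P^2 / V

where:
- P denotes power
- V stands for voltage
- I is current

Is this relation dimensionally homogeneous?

No

P (power) has dimensions [L^2 M T^-3].
V (voltage) has dimensions [I^-1 L^2 M T^-3].
I (current) has dimensions [I].

Left side: [I]
Right side: [I L^2 M T^-3]

The two sides have different dimensions, so the equation is NOT dimensionally consistent.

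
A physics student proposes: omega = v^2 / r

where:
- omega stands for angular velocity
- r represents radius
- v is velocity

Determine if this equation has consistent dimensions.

No

omega (angular velocity) has dimensions [T^-1].
r (radius) has dimensions [L].
v (velocity) has dimensions [L T^-1].

Left side: [T^-1]
Right side: [L T^-2]

The two sides have different dimensions, so the equation is NOT dimensionally consistent.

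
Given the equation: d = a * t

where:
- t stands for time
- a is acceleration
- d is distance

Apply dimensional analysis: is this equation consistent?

No

t (time) has dimensions [T].
a (acceleration) has dimensions [L T^-2].
d (distance) has dimensions [L].

Left side: [L]
Right side: [L T^-1]

The two sides have different dimensions, so the equation is NOT dimensionally consistent.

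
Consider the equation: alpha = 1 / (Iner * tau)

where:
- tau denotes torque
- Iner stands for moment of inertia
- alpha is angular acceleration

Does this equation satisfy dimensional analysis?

No

tau (torque) has dimensions [L^2 M T^-2].
Iner (moment of inertia) has dimensions [L^2 M].
alpha (angular acceleration) has dimensions [T^-2].

Left side: [T^-2]
Right side: [L^-4 M^-2 T^2]

The two sides have different dimensions, so the equation is NOT dimensionally consistent.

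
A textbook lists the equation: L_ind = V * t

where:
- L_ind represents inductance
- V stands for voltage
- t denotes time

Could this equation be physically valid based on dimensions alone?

No

L_ind (inductance) has dimensions [I^-2 L^2 M T^-2].
V (voltage) has dimensions [I^-1 L^2 M T^-3].
t (time) has dimensions [T].

Left side: [I^-2 L^2 M T^-2]
Right side: [I^-1 L^2 M T^-2]

The two sides have different dimensions, so the equation is NOT dimensionally consistent.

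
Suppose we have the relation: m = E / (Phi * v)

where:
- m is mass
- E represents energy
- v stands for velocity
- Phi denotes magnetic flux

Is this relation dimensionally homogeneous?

No

m (mass) has dimensions [M].
E (energy) has dimensions [L^2 M T^-2].
v (velocity) has dimensions [L T^-1].
Phi (magnetic flux) has dimensions [I^-1 L^2 M T^-2].

Left side: [M]
Right side: [I L^-1 T]

The two sides have different dimensions, so the equation is NOT dimensionally consistent.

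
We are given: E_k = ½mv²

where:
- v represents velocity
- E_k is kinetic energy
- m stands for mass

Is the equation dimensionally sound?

Yes

v (velocity) has dimensions [L T^-1].
E_k (kinetic energy) has dimensions [L^2 M T^-2].
m (mass) has dimensions [M].

Left side: [L^2 M T^-2]
Right side: [L^2 M T^-2]

Both sides have the same dimensions, so the equation is dimensionally consistent.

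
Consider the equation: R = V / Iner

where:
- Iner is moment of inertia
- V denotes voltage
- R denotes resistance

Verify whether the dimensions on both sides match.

No

Iner (moment of inertia) has dimensions [L^2 M].
V (voltage) has dimensions [I^-1 L^2 M T^-3].
R (resistance) has dimensions [I^-2 L^2 M T^-3].

Left side: [I^-2 L^2 M T^-3]
Right side: [I^-1 T^-3]

The two sides have different dimensions, so the equation is NOT dimensionally consistent.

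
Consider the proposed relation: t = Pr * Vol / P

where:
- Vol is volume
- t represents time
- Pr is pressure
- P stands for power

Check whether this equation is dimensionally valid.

Yes

Vol (volume) has dimensions [L^3].
t (time) has dimensions [T].
Pr (pressure) has dimensions [L^-1 M T^-2].
P (power) has dimensions [L^2 M T^-3].

Left side: [T]
Right side: [T]

Both sides have the same dimensions, so the equation is dimensionally consistent.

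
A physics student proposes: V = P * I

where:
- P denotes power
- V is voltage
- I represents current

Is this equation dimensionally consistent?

No

P (power) has dimensions [L^2 M T^-3].
V (voltage) has dimensions [I^-1 L^2 M T^-3].
I (current) has dimensions [I].

Left side: [I^-1 L^2 M T^-3]
Right side: [I L^2 M T^-3]

The two sides have different dimensions, so the equation is NOT dimensionally consistent.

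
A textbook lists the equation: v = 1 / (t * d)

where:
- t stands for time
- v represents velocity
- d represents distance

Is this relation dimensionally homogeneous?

No

t (time) has dimensions [T].
v (velocity) has dimensions [L T^-1].
d (distance) has dimensions [L].

Left side: [L T^-1]
Right side: [L^-1 T^-1]

The two sides have different dimensions, so the equation is NOT dimensionally consistent.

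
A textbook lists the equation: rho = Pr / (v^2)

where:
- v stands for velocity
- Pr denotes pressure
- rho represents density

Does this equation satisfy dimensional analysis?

Yes

v (velocity) has dimensions [L T^-1].
Pr (pressure) has dimensions [L^-1 M T^-2].
rho (density) has dimensions [L^-3 M].

Left side: [L^-3 M]
Right side: [L^-3 M]

Both sides have the same dimensions, so the equation is dimensionally consistent.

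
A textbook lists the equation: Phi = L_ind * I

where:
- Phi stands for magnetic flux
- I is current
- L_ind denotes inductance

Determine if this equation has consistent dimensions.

Yes

Phi (magnetic flux) has dimensions [I^-1 L^2 M T^-2].
I (current) has dimensions [I].
L_ind (inductance) has dimensions [I^-2 L^2 M T^-2].

Left side: [I^-1 L^2 M T^-2]
Right side: [I^-1 L^2 M T^-2]

Both sides have the same dimensions, so the equation is dimensionally consistent.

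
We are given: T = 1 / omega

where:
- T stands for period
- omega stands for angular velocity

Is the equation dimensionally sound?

Yes

T (period) has dimensions [T].
omega (angular velocity) has dimensions [T^-1].

Left side: [T]
Right side: [T]

Both sides have the same dimensions, so the equation is dimensionally consistent.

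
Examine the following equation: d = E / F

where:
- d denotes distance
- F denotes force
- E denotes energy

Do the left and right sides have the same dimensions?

Yes

d (distance) has dimensions [L].
F (force) has dimensions [L M T^-2].
E (energy) has dimensions [L^2 M T^-2].

Left side: [L]
Right side: [L]

Both sides have the same dimensions, so the equation is dimensionally consistent.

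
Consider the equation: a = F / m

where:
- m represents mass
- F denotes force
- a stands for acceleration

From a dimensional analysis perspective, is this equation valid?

Yes

m (mass) has dimensions [M].
F (force) has dimensions [L M T^-2].
a (acceleration) has dimensions [L T^-2].

Left side: [L T^-2]
Right side: [L T^-2]

Both sides have the same dimensions, so the equation is dimensionally consistent.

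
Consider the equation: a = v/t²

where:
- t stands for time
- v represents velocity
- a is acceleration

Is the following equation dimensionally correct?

No

t (time) has dimensions [T].
v (velocity) has dimensions [L T^-1].
a (acceleration) has dimensions [L T^-2].

Left side: [L T^-2]
Right side: [L T^-3]

The two sides have different dimensions, so the equation is NOT dimensionally consistent.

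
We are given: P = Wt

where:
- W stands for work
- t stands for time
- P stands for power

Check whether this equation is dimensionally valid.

No

W (work) has dimensions [L^2 M T^-2].
t (time) has dimensions [T].
P (power) has dimensions [L^2 M T^-3].

Left side: [L^2 M T^-3]
Right side: [L^2 M T^-1]

The two sides have different dimensions, so the equation is NOT dimensionally consistent.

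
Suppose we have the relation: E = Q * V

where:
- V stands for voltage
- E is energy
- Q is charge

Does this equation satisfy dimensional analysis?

Yes

V (voltage) has dimensions [I^-1 L^2 M T^-3].
E (energy) has dimensions [L^2 M T^-2].
Q (charge) has dimensions [I T].

Left side: [L^2 M T^-2]
Right side: [L^2 M T^-2]

Both sides have the same dimensions, so the equation is dimensionally consistent.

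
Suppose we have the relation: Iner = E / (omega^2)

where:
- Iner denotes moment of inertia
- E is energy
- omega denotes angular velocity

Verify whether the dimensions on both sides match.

Yes

Iner (moment of inertia) has dimensions [L^2 M].
E (energy) has dimensions [L^2 M T^-2].
omega (angular velocity) has dimensions [T^-1].

Left side: [L^2 M]
Right side: [L^2 M]

Both sides have the same dimensions, so the equation is dimensionally consistent.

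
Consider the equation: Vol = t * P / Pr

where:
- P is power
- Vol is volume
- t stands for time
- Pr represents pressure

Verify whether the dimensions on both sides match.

Yes

P (power) has dimensions [L^2 M T^-3].
Vol (volume) has dimensions [L^3].
t (time) has dimensions [T].
Pr (pressure) has dimensions [L^-1 M T^-2].

Left side: [L^3]
Right side: [L^3]

Both sides have the same dimensions, so the equation is dimensionally consistent.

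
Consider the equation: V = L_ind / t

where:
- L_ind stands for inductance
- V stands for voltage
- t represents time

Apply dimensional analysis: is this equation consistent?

No

L_ind (inductance) has dimensions [I^-2 L^2 M T^-2].
V (voltage) has dimensions [I^-1 L^2 M T^-3].
t (time) has dimensions [T].

Left side: [I^-1 L^2 M T^-3]
Right side: [I^-2 L^2 M T^-3]

The two sides have different dimensions, so the equation is NOT dimensionally consistent.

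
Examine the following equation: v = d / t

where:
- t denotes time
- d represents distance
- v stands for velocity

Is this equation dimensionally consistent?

Yes

t (time) has dimensions [T].
d (distance) has dimensions [L].
v (velocity) has dimensions [L T^-1].

Left side: [L T^-1]
Right side: [L T^-1]

Both sides have the same dimensions, so the equation is dimensionally consistent.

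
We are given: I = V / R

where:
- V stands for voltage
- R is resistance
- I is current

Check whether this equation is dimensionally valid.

Yes

V (voltage) has dimensions [I^-1 L^2 M T^-3].
R (resistance) has dimensions [I^-2 L^2 M T^-3].
I (current) has dimensions [I].

Left side: [I]
Right side: [I]

Both sides have the same dimensions, so the equation is dimensionally consistent.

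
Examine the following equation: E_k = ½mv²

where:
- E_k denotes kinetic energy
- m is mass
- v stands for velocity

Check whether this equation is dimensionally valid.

Yes

E_k (kinetic energy) has dimensions [L^2 M T^-2].
m (mass) has dimensions [M].
v (velocity) has dimensions [L T^-1].

Left side: [L^2 M T^-2]
Right side: [L^2 M T^-2]

Both sides have the same dimensions, so the equation is dimensionally consistent.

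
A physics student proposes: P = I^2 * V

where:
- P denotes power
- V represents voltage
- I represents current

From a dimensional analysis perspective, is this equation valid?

No

P (power) has dimensions [L^2 M T^-3].
V (voltage) has dimensions [I^-1 L^2 M T^-3].
I (current) has dimensions [I].

Left side: [L^2 M T^-3]
Right side: [I L^2 M T^-3]

The two sides have different dimensions, so the equation is NOT dimensionally consistent.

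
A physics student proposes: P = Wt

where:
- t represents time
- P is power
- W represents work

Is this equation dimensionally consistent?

No

t (time) has dimensions [T].
P (power) has dimensions [L^2 M T^-3].
W (work) has dimensions [L^2 M T^-2].

Left side: [L^2 M T^-3]
Right side: [L^2 M T^-1]

The two sides have different dimensions, so the equation is NOT dimensionally consistent.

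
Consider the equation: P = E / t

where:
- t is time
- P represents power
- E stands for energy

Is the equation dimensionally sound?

Yes

t (time) has dimensions [T].
P (power) has dimensions [L^2 M T^-3].
E (energy) has dimensions [L^2 M T^-2].

Left side: [L^2 M T^-3]
Right side: [L^2 M T^-3]

Both sides have the same dimensions, so the equation is dimensionally consistent.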